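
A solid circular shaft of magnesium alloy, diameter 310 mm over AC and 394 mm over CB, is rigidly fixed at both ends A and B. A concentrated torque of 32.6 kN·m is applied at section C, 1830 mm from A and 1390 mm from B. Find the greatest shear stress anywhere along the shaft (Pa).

Compatibility: T_A·a/J_AC = T_B·b/J_CB with T_A + T_B = T₀.
J_AC = 9.07×10^-4 m⁴, J_CB = 2.37×10^-3 m⁴, so T_A = T₀·(J_AC/a)/((J_AC/a)+(J_CB/b)) = 7350 N·m, T_B = 25250 N·m.
τ in each portion: τ_AC = 1.26×10^6 Pa, τ_CB = 2.10×10^6 Pa; maximum is in CB.
τ_max = T_CB·r/J = 25250·0.197/2.37×10^-3 = 2.103×10^6 Pa.

2.10e6 Pa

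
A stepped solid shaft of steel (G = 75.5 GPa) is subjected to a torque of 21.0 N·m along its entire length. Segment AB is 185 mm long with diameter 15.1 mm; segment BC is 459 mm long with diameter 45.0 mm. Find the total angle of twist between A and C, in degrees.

J_AB = π(0.0151)⁴/32 = 5.10×10^-9 m⁴; J_BC = π(0.0450)⁴/32 = 4.03×10^-7 m⁴.
θ = (T/G)·Σ L_i/J_i = (21.00/75.5×10⁹)·(0.185/5.10×10^-9 + 0.459/4.03×10^-7) = 0.01040 rad.

0.596°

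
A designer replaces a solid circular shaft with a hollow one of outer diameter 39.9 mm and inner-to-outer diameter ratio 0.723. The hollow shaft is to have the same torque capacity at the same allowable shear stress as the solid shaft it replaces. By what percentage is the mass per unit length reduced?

41.0 %

Equal τ_max and T ⇒ the solid shaft needs d_s³ = d_o³(1−k⁴), so d_s = 39.9·(1−0.723⁴)^(1/3) = 35.87 mm.
Area ratio A_h/A_s = d_o²(1−k²)/d_s² = (1−k²)/(1−k⁴)^(2/3) = 0.5904.
Mass saving = 1 − 0.5904 = 41.0 %.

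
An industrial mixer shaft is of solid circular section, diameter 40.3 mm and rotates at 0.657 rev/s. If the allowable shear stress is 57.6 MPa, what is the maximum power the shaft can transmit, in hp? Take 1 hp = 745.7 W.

4.10 hp

J = πd⁴/32 = π(0.0403)⁴/32 = 2.590×10^-7 m⁴.
T_max = τ_allow·J/r = 5.76×10^7 × 2.590×10^-7 / 0.0201 = 740.2 N·m.
ω = 2π·0.657 = 4.128 rad/s, so P_max = T_max·ω = 3056 W.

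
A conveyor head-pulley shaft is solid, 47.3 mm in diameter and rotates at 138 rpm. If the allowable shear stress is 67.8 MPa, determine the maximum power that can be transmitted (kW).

20.4 kW

J = πd⁴/32 = π(0.0473)⁴/32 = 4.914×10^-7 m⁴.
T_max = τ_allow·J/r = 6.78×10^7 × 4.914×10^-7 / 0.0236 = 1409 N·m.
ω = 2π·138/60 = 14.45 rad/s, so P_max = T_max·ω = 2.036×10^4 W.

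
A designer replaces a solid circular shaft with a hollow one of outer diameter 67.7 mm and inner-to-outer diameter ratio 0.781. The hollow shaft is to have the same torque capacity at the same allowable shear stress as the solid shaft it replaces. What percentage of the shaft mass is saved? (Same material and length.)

46.8 %

Equal τ_max and T ⇒ the solid shaft needs d_s³ = d_o³(1−k⁴), so d_s = 67.7·(1−0.781⁴)^(1/3) = 57.97 mm.
Area ratio A_h/A_s = d_o²(1−k²)/d_s² = (1−k²)/(1−k⁴)^(2/3) = 0.5319.
Mass saving = 1 − 0.5319 = 46.8 %.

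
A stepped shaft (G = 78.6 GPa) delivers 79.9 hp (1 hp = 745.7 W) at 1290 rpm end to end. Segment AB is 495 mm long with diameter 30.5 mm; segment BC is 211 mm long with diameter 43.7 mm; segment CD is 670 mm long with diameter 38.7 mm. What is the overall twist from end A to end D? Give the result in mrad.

53.1 mrad

ω = 2π·1290/60 = 135.1 rad/s, so T = P/ω = 79.9×745.7 / 135.1 = 441.1 N·m.
J_AB = π(0.0305)⁴/32 = 8.50×10^-8 m⁴; J_BC = π(0.0437)⁴/32 = 3.58×10^-7 m⁴; J_CD = π(0.0387)⁴/32 = 2.20×10^-7 m⁴.
θ = (T/G)·Σ L_i/J_i = (441.1/78.6×10⁹)·(0.495/8.50×10^-8 + 0.211/3.58×10^-7 + 0.670/2.20×10^-7) = 0.05307 rad.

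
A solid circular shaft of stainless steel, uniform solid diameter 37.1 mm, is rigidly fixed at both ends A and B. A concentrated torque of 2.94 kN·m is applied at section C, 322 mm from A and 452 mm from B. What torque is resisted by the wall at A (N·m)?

1720 N·m

With uniform GJ and both ends fixed, compatibility θ_AC = θ_CB gives T_A·a = T_B·b, together with T_A + T_B = T₀.
T_A = T₀·b/(a+b) = 2940·452/774.0 = 1717 N·m; T_B = 1223 N·m.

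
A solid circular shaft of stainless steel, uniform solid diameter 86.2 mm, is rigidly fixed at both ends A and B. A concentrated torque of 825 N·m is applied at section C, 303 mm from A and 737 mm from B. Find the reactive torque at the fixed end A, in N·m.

585 N·m

With uniform GJ and both ends fixed, compatibility θ_AC = θ_CB gives T_A·a = T_B·b, together with T_A + T_B = T₀.
T_A = T₀·b/(a+b) = 825.0·737/1040 = 584.6 N·m; T_B = 240.4 N·m.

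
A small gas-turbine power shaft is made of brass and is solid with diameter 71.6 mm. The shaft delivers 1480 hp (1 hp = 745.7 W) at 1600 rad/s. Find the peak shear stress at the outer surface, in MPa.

ω = 1600 rad/s, so T = P/ω = 1480×745.7 / 1600 = 689.8 N·m.
J = πd⁴/32 = π(0.0716)⁴/32 = 2.580×10^-6 m⁴.
τ_max = T·r/J = 689.8 × 0.0358 / 2.580×10^-6 = 9.571×10^6 Pa.

9.57 MPa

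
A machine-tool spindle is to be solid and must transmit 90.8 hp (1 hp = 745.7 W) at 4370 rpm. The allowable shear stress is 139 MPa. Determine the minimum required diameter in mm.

ω = 2π·4370/60 = 457.6 rad/s, so T = P/ω = 90.8×745.7 / 457.6 = 148.0 N·m.
For a solid shaft τ_max = 16T/(πd³), so d = (16T/(π τ_allow))^(1/3) = (16·148.0/(π·1.39×10^8))^(1/3) = 0.01757 m.

17.6 mm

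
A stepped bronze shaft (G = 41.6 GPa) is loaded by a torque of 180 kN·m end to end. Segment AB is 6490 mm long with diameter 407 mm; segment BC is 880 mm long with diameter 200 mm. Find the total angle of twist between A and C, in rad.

0.0347 rad

J_AB = π(0.407)⁴/32 = 2.69×10^-3 m⁴; J_BC = π(0.200)⁴/32 = 1.57×10^-4 m⁴.
θ = (T/G)·Σ L_i/J_i = (180000/41.6×10⁹)·(6.49/2.69×10^-3 + 0.880/1.57×10^-4) = 0.03466 rad.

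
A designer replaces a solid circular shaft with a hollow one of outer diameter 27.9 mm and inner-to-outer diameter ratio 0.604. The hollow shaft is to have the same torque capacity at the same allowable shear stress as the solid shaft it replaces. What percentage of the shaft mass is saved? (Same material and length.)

Equal τ_max and T ⇒ the solid shaft needs d_s³ = d_o³(1−k⁴), so d_s = 27.9·(1−0.604⁴)^(1/3) = 26.60 mm.
Area ratio A_h/A_s = d_o²(1−k²)/d_s² = (1−k²)/(1−k⁴)^(2/3) = 0.6986.
Mass saving = 1 − 0.6986 = 30.1 %.

30.1 %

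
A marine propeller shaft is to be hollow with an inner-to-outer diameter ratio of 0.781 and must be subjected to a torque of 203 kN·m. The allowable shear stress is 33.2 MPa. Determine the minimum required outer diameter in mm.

367 mm

For a hollow shaft with d_i/d_o = 0.781: τ_max = 16T/(π d_o³ (1−k⁴)), so d_o = [16T/(π τ_allow (1−k⁴))]^(1/3) = [16·203000/(π·3.32×10^7·0.6279)]^(1/3) = 0.3674 m.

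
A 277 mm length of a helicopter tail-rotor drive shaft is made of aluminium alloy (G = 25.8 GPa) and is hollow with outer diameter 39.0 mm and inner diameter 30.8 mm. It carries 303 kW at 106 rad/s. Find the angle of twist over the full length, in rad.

ω = 106 rad/s, so T = P/ω = 303×10³ / 106.0 = 2858 N·m.
J = π(d_o⁴ − d_i⁴)/32 = π(0.0390⁴ − 0.0308⁴)/32 = 1.388×10^-7 m⁴.
θ = T·L/(G·J) = 2858 × 0.277 / (25.8×10⁹ × 1.388×10^-7) = 0.2212 rad.

0.221 rad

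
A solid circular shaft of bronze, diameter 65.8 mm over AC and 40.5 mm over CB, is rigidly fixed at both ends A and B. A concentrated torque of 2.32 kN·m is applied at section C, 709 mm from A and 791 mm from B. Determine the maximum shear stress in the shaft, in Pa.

Compatibility: T_A·a/J_AC = T_B·b/J_CB with T_A + T_B = T₀.
J_AC = 1.84×10^-6 m⁴, J_CB = 2.64×10^-7 m⁴, so T_A = T₀·(J_AC/a)/((J_AC/a)+(J_CB/b)) = 2056 N·m, T_B = 264.4 N·m.
τ in each portion: τ_AC = 3.67×10^7 Pa, τ_CB = 2.03×10^7 Pa; maximum is in AC.
τ_max = T_AC·r/J = 2056·0.0329/1.84×10^-6 = 3.675×10^7 Pa.

3.67e7 Pa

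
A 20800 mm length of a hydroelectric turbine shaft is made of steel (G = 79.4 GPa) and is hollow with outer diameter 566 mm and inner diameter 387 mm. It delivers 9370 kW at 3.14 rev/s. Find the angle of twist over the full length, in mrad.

15.8 mrad

ω = 2π·3.14 = 19.73 rad/s, so T = P/ω = 9370×10³ / 19.73 = 474900 N·m.
J = π(d_o⁴ − d_i⁴)/32 = π(0.566⁴ − 0.387⁴)/32 = 7.873×10^-3 m⁴.
θ = T·L/(G·J) = 474900 × 20.8 / (79.4×10⁹ × 7.873×10^-3) = 0.01580 rad.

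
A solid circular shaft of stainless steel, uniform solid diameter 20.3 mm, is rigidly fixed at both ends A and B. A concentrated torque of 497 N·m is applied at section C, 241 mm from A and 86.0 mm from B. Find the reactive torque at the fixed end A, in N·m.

With uniform GJ and both ends fixed, compatibility θ_AC = θ_CB gives T_A·a = T_B·b, together with T_A + T_B = T₀.
T_A = T₀·b/(a+b) = 497.0·86.0/327.0 = 130.7 N·m; T_B = 366.3 N·m.

131 N·m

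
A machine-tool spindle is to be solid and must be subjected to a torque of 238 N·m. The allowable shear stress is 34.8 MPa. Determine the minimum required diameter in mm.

For a solid shaft τ_max = 16T/(πd³), so d = (16T/(π τ_allow))^(1/3) = (16·238.0/(π·3.48×10^7))^(1/3) = 0.03266 m.

32.7 mm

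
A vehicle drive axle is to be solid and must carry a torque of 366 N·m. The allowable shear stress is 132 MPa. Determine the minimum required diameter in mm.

24.2 mm

For a solid shaft τ_max = 16T/(πd³), so d = (16T/(π τ_allow))^(1/3) = (16·366.0/(π·1.32×10^8))^(1/3) = 0.02417 m.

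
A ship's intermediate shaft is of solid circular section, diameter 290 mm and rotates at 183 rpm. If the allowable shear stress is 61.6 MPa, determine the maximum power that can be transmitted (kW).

J = πd⁴/32 = π(0.290)⁴/32 = 6.944×10^-4 m⁴.
T_max = τ_allow·J/r = 6.16×10^7 × 6.944×10^-4 / 0.145 = 295000 N·m.
ω = 2π·183/60 = 19.16 rad/s, so P_max = T_max·ω = 5.653×10^6 W.

5650 kW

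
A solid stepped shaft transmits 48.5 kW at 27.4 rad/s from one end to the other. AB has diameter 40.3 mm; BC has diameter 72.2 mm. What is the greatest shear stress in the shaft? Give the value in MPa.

138 MPa

ω = 27.4 rad/s, so T = P/ω = 48.5×10³ / 27.40 = 1770 N·m.
Under the same torque, τ_max = 16T/(πd³) is largest where d is smallest — segment AB (d = 40.3 mm).
τ_max = 16·1770/(π·(0.0403)³) = 1.377×10^8 Pa.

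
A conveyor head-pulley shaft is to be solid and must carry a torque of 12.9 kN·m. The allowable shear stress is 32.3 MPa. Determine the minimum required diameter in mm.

127 mm

For a solid shaft τ_max = 16T/(πd³), so d = (16T/(π τ_allow))^(1/3) = (16·12900/(π·3.23×10^7))^(1/3) = 0.1267 m.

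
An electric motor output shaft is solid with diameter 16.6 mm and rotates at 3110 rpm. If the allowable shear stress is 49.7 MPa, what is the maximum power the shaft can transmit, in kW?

14.5 kW

J = πd⁴/32 = π(0.0166)⁴/32 = 7.455×10^-9 m⁴.
T_max = τ_allow·J/r = 4.97×10^7 × 7.455×10^-9 / 0.00830 = 44.64 N·m.
ω = 2π·3110/60 = 325.7 rad/s, so P_max = T_max·ω = 1.454×10^4 W.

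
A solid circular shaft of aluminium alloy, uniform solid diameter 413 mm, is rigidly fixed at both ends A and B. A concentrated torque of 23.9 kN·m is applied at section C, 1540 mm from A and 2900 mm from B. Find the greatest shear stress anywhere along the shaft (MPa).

1.13 MPa

With uniform GJ and both ends fixed, compatibility θ_AC = θ_CB gives T_A·a = T_B·b, together with T_A + T_B = T₀.
T_A = T₀·b/(a+b) = 23900·2900/4440 = 15610 N·m; T_B = 8290 N·m.
τ in each portion: τ_AC = 1.13×10^6 Pa, τ_CB = 5.99×10^5 Pa; maximum is in AC.
τ_max = T_AC·r/J = 15610·0.206/2.86×10^-3 = 1.129×10^6 Pa.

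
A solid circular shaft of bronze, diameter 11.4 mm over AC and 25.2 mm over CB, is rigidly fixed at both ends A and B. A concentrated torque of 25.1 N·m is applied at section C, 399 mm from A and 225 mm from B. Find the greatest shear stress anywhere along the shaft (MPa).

Compatibility: T_A·a/J_AC = T_B·b/J_CB with T_A + T_B = T₀.
J_AC = 1.66×10^-9 m⁴, J_CB = 3.96×10^-8 m⁴, so T_A = T₀·(J_AC/a)/((J_AC/a)+(J_CB/b)) = 0.5791 N·m, T_B = 24.52 N·m.
τ in each portion: τ_AC = 1.99×10^6 Pa, τ_CB = 7.80×10^6 Pa; maximum is in CB.
τ_max = T_CB·r/J = 24.52·0.0126/3.96×10^-8 = 7.804×10^6 Pa.

7.80 MPa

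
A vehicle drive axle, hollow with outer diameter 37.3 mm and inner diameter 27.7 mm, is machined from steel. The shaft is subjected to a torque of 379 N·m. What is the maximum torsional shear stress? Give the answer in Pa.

J = π(d_o⁴ − d_i⁴)/32 = π(0.0373⁴ − 0.0277⁴)/32 = 1.322×10^-7 m⁴.
τ_max = T·r/J = 379.0 × 0.0186 / 1.322×10^-7 = 5.345×10^7 Pa.

5.35e7 Pa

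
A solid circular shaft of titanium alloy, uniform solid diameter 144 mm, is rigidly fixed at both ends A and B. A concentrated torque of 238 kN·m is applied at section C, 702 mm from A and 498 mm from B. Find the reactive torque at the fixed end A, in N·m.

With uniform GJ and both ends fixed, compatibility θ_AC = θ_CB gives T_A·a = T_B·b, together with T_A + T_B = T₀.
T_A = T₀·b/(a+b) = 238000·498/1200 = 98770 N·m; T_B = 139200 N·m.

98800 N·m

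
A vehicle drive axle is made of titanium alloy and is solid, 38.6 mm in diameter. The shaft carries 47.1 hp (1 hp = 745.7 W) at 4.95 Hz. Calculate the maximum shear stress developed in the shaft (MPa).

100 MPa

ω = 2π·4.95 = 31.10 rad/s, so T = P/ω = 47.1×745.7 / 31.10 = 1129 N·m.
J = πd⁴/32 = π(0.0386)⁴/32 = 2.179×10^-7 m⁴.
τ_max = T·r/J = 1129 × 0.0193 / 2.179×10^-7 = 1.000×10^8 Pa.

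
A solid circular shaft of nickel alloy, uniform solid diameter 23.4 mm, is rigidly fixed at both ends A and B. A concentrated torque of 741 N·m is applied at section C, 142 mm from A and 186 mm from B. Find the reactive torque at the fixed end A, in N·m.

With uniform GJ and both ends fixed, compatibility θ_AC = θ_CB gives T_A·a = T_B·b, together with T_A + T_B = T₀.
T_A = T₀·b/(a+b) = 741.0·186/328.0 = 420.2 N·m; T_B = 320.8 N·m.

420 N·m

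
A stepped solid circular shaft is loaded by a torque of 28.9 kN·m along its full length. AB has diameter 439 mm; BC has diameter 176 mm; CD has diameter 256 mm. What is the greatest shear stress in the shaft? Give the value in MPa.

27.0 MPa

Under the same torque, τ_max = 16T/(πd³) is largest where d is smallest — segment BC (d = 176 mm).
τ_max = 16·28900/(π·(0.176)³) = 2.700×10^7 Pa.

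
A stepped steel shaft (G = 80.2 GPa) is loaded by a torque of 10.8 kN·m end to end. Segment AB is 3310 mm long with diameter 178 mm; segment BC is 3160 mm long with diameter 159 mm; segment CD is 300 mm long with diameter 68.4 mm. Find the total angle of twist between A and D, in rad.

0.0301 rad

J_AB = π(0.178)⁴/32 = 9.86×10^-5 m⁴; J_BC = π(0.159)⁴/32 = 6.27×10^-5 m⁴; J_CD = π(0.0684)⁴/32 = 2.15×10^-6 m⁴.
θ = (T/G)·Σ L_i/J_i = (10800/80.2×10⁹)·(3.31/9.86×10^-5 + 3.16/6.27×10^-5 + 0.300/2.15×10^-6) = 0.03010 rad.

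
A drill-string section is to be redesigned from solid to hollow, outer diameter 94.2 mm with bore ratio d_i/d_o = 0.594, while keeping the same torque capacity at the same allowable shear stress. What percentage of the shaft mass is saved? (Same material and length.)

29.3 %

Equal τ_max and T ⇒ the solid shaft needs d_s³ = d_o³(1−k⁴), so d_s = 94.2·(1−0.594⁴)^(1/3) = 90.12 mm.
Area ratio A_h/A_s = d_o²(1−k²)/d_s² = (1−k²)/(1−k⁴)^(2/3) = 0.7071.
Mass saving = 1 − 0.7071 = 29.3 %.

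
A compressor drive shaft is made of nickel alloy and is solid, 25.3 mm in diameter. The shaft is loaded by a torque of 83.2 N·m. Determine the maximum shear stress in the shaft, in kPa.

J = πd⁴/32 = π(0.0253)⁴/32 = 4.022×10^-8 m⁴.
τ_max = T·r/J = 83.20 × 0.0126 / 4.022×10^-8 = 2.617×10^7 Pa.

26200 kPa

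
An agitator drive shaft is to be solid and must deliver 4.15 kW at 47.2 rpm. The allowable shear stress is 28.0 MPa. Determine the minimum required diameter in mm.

ω = 2π·47.2/60 = 4.943 rad/s, so T = P/ω = 4.15×10³ / 4.943 = 839.6 N·m.
For a solid shaft τ_max = 16T/(πd³), so d = (16T/(π τ_allow))^(1/3) = (16·839.6/(π·2.80×10^7))^(1/3) = 0.05345 m.

53.5 mm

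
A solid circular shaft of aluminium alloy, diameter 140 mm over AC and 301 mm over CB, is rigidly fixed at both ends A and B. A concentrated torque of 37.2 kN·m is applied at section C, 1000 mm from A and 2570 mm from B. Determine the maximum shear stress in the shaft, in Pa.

7.41e6 Pa

Compatibility: T_A·a/J_AC = T_B·b/J_CB with T_A + T_B = T₀.
J_AC = 3.77×10^-5 m⁴, J_CB = 8.06×10^-4 m⁴, so T_A = T₀·(J_AC/a)/((J_AC/a)+(J_CB/b)) = 3994 N·m, T_B = 33210 N·m.
τ in each portion: τ_AC = 7.41×10^6 Pa, τ_CB = 6.20×10^6 Pa; maximum is in AC.
τ_max = T_AC·r/J = 3994·0.0700/3.77×10^-5 = 7.413×10^6 Pa.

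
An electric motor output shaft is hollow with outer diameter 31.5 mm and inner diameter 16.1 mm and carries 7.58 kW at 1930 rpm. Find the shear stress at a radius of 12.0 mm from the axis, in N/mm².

ω = 2π·1930/60 = 202.1 rad/s, so T = P/ω = 7.58×10³ / 202.1 = 37.50 N·m.
J = π(d_o⁴ − d_i⁴)/32 = π(0.0315⁴ − 0.0161⁴)/32 = 9.006×10^-8 m⁴.
Shear stress varies linearly with radius: τ = T·r/J = 37.50 × 0.0120 / 9.006×10^-8 = 4.997×10^6 Pa.

5.00 N/mm²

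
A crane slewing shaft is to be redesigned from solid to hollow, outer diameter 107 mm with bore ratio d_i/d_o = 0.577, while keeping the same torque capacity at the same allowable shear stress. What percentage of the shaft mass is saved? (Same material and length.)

Equal τ_max and T ⇒ the solid shaft needs d_s³ = d_o³(1−k⁴), so d_s = 107·(1−0.577⁴)^(1/3) = 102.9 mm.
Area ratio A_h/A_s = d_o²(1−k²)/d_s² = (1−k²)/(1−k⁴)^(2/3) = 0.7214.
Mass saving = 1 − 0.7214 = 27.9 %.

27.9 %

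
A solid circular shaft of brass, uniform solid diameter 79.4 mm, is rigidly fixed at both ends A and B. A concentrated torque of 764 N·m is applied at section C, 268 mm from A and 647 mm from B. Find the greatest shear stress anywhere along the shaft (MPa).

5.50 MPa

With uniform GJ and both ends fixed, compatibility θ_AC = θ_CB gives T_A·a = T_B·b, together with T_A + T_B = T₀.
T_A = T₀·b/(a+b) = 764.0·647/915.0 = 540.2 N·m; T_B = 223.8 N·m.
τ in each portion: τ_AC = 5.50×10^6 Pa, τ_CB = 2.28×10^6 Pa; maximum is in AC.
τ_max = T_AC·r/J = 540.2·0.0397/3.90×10^-6 = 5.496×10^6 Pa.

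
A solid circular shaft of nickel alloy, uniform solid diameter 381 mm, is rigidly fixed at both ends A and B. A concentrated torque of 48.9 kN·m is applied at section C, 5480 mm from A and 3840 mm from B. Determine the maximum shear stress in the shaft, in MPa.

2.65 MPa

With uniform GJ and both ends fixed, compatibility θ_AC = θ_CB gives T_A·a = T_B·b, together with T_A + T_B = T₀.
T_A = T₀·b/(a+b) = 48900·3840/9320 = 20150 N·m; T_B = 28750 N·m.
τ in each portion: τ_AC = 1.86×10^6 Pa, τ_CB = 2.65×10^6 Pa; maximum is in CB.
τ_max = T_CB·r/J = 28750·0.191/2.07×10^-3 = 2.648×10^6 Pa.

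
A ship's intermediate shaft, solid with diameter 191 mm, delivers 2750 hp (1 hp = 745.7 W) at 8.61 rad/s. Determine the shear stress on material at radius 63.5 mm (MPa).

116 MPa

ω = 8.61 rad/s, so T = P/ω = 2750×745.7 / 8.610 = 238200 N·m.
J = πd⁴/32 = π(0.191)⁴/32 = 1.307×10^-4 m⁴.
Shear stress varies linearly with radius: τ = T·r/J = 238200 × 0.0635 / 1.307×10^-4 = 1.158×10^8 Pa.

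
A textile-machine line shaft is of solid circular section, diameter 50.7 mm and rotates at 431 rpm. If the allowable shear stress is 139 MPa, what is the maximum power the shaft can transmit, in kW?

J = πd⁴/32 = π(0.0507)⁴/32 = 6.487×10^-7 m⁴.
T_max = τ_allow·J/r = 1.39×10^8 × 6.487×10^-7 / 0.0254 = 3557 N·m.
ω = 2π·431/60 = 45.13 rad/s, so P_max = T_max·ω = 1.605×10^5 W.

161 kW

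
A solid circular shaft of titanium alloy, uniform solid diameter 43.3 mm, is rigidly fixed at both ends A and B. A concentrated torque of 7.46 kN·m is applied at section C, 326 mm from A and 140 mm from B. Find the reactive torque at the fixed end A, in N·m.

With uniform GJ and both ends fixed, compatibility θ_AC = θ_CB gives T_A·a = T_B·b, together with T_A + T_B = T₀.
T_A = T₀·b/(a+b) = 7460·140/466.0 = 2241 N·m; T_B = 5219 N·m.

2240 N·m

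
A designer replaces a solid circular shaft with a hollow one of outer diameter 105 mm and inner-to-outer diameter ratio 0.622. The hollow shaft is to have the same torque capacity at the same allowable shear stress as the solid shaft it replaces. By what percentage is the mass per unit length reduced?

Equal τ_max and T ⇒ the solid shaft needs d_s³ = d_o³(1−k⁴), so d_s = 105·(1−0.622⁴)^(1/3) = 99.48 mm.
Area ratio A_h/A_s = d_o²(1−k²)/d_s² = (1−k²)/(1−k⁴)^(2/3) = 0.6831.
Mass saving = 1 − 0.6831 = 31.7 %.

31.7 %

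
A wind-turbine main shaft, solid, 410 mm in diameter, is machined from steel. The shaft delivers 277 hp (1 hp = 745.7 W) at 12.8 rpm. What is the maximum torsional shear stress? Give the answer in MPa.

11.4 MPa

ω = 2π·12.8/60 = 1.340 rad/s, so T = P/ω = 277×745.7 / 1.340 = 154100 N·m.
J = πd⁴/32 = π(0.410)⁴/32 = 2.774×10^-3 m⁴.
τ_max = T·r/J = 154100 × 0.205 / 2.774×10^-3 = 1.139×10^7 Pa.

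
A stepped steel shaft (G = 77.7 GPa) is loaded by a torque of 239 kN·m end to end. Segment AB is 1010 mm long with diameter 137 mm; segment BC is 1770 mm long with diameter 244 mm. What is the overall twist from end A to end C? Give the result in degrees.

6.04°

J_AB = π(0.137)⁴/32 = 3.46×10^-5 m⁴; J_BC = π(0.244)⁴/32 = 3.48×10^-4 m⁴.
θ = (T/G)·Σ L_i/J_i = (239000/77.7×10⁹)·(1.01/3.46×10^-5 + 1.77/3.48×10^-4) = 0.1055 rad.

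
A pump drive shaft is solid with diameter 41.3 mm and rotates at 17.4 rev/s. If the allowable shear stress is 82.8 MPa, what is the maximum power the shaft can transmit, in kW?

J = πd⁴/32 = π(0.0413)⁴/32 = 2.856×10^-7 m⁴.
T_max = τ_allow·J/r = 8.28×10^7 × 2.856×10^-7 / 0.0206 = 1145 N·m.
ω = 2π·17.4 = 109.3 rad/s, so P_max = T_max·ω = 1.252×10^5 W.

125 kW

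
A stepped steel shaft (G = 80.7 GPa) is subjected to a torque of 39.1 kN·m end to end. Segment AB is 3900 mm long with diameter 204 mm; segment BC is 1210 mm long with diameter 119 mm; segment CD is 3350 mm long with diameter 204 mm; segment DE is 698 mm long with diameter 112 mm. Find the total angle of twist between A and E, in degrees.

4.14°

J_AB = π(0.204)⁴/32 = 1.70×10^-4 m⁴; J_BC = π(0.119)⁴/32 = 1.97×10^-5 m⁴; J_CD = π(0.204)⁴/32 = 1.70×10^-4 m⁴; J_DE = π(0.112)⁴/32 = 1.54×10^-5 m⁴.
θ = (T/G)·Σ L_i/J_i = (39100/80.7×10⁹)·(3.90/1.70×10^-4 + 1.21/1.97×10^-5 + 3.35/1.70×10^-4 + 0.698/1.54×10^-5) = 0.07233 rad.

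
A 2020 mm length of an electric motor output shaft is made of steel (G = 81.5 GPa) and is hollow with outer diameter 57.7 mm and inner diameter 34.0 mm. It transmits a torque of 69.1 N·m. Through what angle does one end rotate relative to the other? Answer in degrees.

0.103°

J = π(d_o⁴ − d_i⁴)/32 = π(0.0577⁴ − 0.0340⁴)/32 = 9.570×10^-7 m⁴.
θ = T·L/(G·J) = 69.10 × 2.02 / (81.5×10⁹ × 9.570×10^-7) = 1.790×10^-3 rad.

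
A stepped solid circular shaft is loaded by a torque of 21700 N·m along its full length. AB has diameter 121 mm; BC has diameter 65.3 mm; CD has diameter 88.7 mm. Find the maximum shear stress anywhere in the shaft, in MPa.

397 MPa

Under the same torque, τ_max = 16T/(πd³) is largest where d is smallest — segment BC (d = 65.3 mm).
τ_max = 16·21700/(π·(0.0653)³) = 3.969×10^8 Pa.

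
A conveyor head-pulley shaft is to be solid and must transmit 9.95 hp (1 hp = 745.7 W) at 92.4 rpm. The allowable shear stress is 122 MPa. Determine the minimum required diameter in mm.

31.8 mm

ω = 2π·92.4/60 = 9.676 rad/s, so T = P/ω = 9.95×745.7 / 9.676 = 766.8 N·m.
For a solid shaft τ_max = 16T/(πd³), so d = (16T/(π τ_allow))^(1/3) = (16·766.8/(π·1.22×10^8))^(1/3) = 0.03175 m.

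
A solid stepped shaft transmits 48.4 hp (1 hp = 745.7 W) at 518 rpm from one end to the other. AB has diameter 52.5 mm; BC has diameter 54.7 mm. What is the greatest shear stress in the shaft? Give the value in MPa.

23.4 MPa

ω = 2π·518/60 = 54.24 rad/s, so T = P/ω = 48.4×745.7 / 54.24 = 665.4 N·m.
Under the same torque, τ_max = 16T/(πd³) is largest where d is smallest — segment AB (d = 52.5 mm).
τ_max = 16·665.4/(π·(0.0525)³) = 2.342×10^7 Pa.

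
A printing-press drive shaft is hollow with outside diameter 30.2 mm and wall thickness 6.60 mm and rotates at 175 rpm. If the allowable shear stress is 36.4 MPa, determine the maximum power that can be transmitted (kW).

J = π(d_o⁴ − d_i⁴)/32 = π(0.0302⁴ − 0.0170⁴)/32 = 7.346×10^-8 m⁴.
T_max = τ_allow·J/r = 3.64×10^7 × 7.346×10^-8 / 0.0151 = 177.1 N·m.
ω = 2π·175/60 = 18.33 rad/s, so P_max = T_max·ω = 3245 W.

3.25 kW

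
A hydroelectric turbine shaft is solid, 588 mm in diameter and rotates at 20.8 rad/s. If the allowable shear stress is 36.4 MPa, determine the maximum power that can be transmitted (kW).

30200 kW

J = πd⁴/32 = π(0.588)⁴/32 = 0.01174 m⁴.
T_max = τ_allow·J/r = 3.64×10^7 × 0.01174 / 0.294 = 1.453e6 N·m.
ω = 20.8 rad/s, so P_max = T_max·ω = 3.022×10^7 W.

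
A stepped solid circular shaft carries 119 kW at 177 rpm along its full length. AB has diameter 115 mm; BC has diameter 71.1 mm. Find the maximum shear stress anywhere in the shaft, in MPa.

ω = 2π·177/60 = 18.54 rad/s, so T = P/ω = 119×10³ / 18.54 = 6420 N·m.
Under the same torque, τ_max = 16T/(πd³) is largest where d is smallest — segment BC (d = 71.1 mm).
τ_max = 16·6420/(π·(0.0711)³) = 9.097×10^7 Pa.

91.0 MPa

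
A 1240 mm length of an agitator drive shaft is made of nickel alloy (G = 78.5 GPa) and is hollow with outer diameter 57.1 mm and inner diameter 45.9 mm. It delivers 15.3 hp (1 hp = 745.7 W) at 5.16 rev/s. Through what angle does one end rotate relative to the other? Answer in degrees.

0.524°

ω = 2π·5.16 = 32.42 rad/s, so T = P/ω = 15.3×745.7 / 32.42 = 351.9 N·m.
J = π(d_o⁴ − d_i⁴)/32 = π(0.0571⁴ − 0.0459⁴)/32 = 6.079×10^-7 m⁴.
θ = T·L/(G·J) = 351.9 × 1.24 / (78.5×10⁹ × 6.079×10^-7) = 9.145×10^-3 rad.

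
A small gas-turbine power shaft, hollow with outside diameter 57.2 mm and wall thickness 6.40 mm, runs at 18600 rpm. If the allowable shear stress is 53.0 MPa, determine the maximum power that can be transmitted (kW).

J = π(d_o⁴ − d_i⁴)/32 = π(0.0572⁴ − 0.0444⁴)/32 = 6.694×10^-7 m⁴.
T_max = τ_allow·J/r = 5.30×10^7 × 6.694×10^-7 / 0.0286 = 1241 N·m.
ω = 2π·18600/60 = 1948 rad/s, so P_max = T_max·ω = 2.416×10^6 W.

2420 kW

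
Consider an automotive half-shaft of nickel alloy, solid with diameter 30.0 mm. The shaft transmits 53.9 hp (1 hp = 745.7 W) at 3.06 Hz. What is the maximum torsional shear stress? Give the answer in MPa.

ω = 2π·3.06 = 19.23 rad/s, so T = P/ω = 53.9×745.7 / 19.23 = 2091 N·m.
J = πd⁴/32 = π(0.0300)⁴/32 = 7.952×10^-8 m⁴.
τ_max = T·r/J = 2091 × 0.0150 / 7.952×10^-8 = 3.943×10^8 Pa.

394 MPa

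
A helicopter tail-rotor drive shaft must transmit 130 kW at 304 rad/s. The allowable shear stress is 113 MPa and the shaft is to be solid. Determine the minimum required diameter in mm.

ω = 304 rad/s, so T = P/ω = 130×10³ / 304.0 = 427.6 N·m.
For a solid shaft τ_max = 16T/(πd³), so d = (16T/(π τ_allow))^(1/3) = (16·427.6/(π·1.13×10^8))^(1/3) = 0.02681 m.

26.8 mm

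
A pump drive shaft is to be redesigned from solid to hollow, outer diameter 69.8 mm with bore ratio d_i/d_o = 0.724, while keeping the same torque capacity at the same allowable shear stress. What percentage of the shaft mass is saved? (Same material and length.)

41.1 %

Equal τ_max and T ⇒ the solid shaft needs d_s³ = d_o³(1−k⁴), so d_s = 69.8·(1−0.724⁴)^(1/3) = 62.71 mm.
Area ratio A_h/A_s = d_o²(1−k²)/d_s² = (1−k²)/(1−k⁴)^(2/3) = 0.5895.
Mass saving = 1 − 0.5895 = 41.1 %.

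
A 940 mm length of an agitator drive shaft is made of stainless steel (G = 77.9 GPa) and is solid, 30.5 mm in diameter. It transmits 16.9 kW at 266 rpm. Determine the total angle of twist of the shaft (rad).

ω = 2π·266/60 = 27.86 rad/s, so T = P/ω = 16.9×10³ / 27.86 = 606.7 N·m.
J = πd⁴/32 = π(0.0305)⁴/32 = 8.496×10^-8 m⁴.
θ = T·L/(G·J) = 606.7 × 0.940 / (77.9×10⁹ × 8.496×10^-8) = 0.08617 rad.

0.0862 rad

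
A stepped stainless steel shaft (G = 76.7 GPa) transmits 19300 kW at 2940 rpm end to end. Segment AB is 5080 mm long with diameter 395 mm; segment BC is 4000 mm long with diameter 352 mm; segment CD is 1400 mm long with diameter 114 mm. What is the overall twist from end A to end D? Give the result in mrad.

72.9 mrad

ω = 2π·2940/60 = 307.9 rad/s, so T = P/ω = 19300×10³ / 307.9 = 62690 N·m.
J_AB = π(0.395)⁴/32 = 2.39×10^-3 m⁴; J_BC = π(0.352)⁴/32 = 1.51×10^-3 m⁴; J_CD = π(0.114)⁴/32 = 1.66×10^-5 m⁴.
θ = (T/G)·Σ L_i/J_i = (62690/76.7×10⁹)·(5.08/2.39×10^-3 + 4.00/1.51×10^-3 + 1.40/1.66×10^-5) = 0.07291 rad.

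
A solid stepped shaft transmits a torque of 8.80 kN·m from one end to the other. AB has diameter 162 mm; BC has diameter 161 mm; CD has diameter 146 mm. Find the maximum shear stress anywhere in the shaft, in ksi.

2.09 ksi

Under the same torque, τ_max = 16T/(πd³) is largest where d is smallest — segment CD (d = 146 mm).
τ_max = 16·8800/(π·(0.146)³) = 1.440×10^7 Pa.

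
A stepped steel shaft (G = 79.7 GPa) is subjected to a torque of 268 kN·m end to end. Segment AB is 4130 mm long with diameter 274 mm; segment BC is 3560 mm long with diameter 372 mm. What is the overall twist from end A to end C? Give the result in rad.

0.0315 rad

J_AB = π(0.274)⁴/32 = 5.53×10^-4 m⁴; J_BC = π(0.372)⁴/32 = 1.88×10^-3 m⁴.
θ = (T/G)·Σ L_i/J_i = (268000/79.7×10⁹)·(4.13/5.53×10^-4 + 3.56/1.88×10^-3) = 0.03146 rad.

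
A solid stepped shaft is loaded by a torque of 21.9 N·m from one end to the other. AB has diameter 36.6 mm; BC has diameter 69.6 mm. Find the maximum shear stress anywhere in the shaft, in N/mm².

Under the same torque, τ_max = 16T/(πd³) is largest where d is smallest — segment AB (d = 36.6 mm).
τ_max = 16·21.90/(π·(0.0366)³) = 2.275×10^6 Pa.

2.27 N/mm²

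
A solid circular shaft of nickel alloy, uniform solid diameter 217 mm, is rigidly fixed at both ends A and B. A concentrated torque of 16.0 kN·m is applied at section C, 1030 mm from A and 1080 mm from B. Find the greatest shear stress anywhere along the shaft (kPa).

4080 kPa

With uniform GJ and both ends fixed, compatibility θ_AC = θ_CB gives T_A·a = T_B·b, together with T_A + T_B = T₀.
T_A = T₀·b/(a+b) = 16000·1080/2110 = 8190 N·m; T_B = 7810 N·m.
τ in each portion: τ_AC = 4.08×10^6 Pa, τ_CB = 3.89×10^6 Pa; maximum is in AC.
τ_max = T_AC·r/J = 8190·0.108/2.18×10^-4 = 4.082×10^6 Pa.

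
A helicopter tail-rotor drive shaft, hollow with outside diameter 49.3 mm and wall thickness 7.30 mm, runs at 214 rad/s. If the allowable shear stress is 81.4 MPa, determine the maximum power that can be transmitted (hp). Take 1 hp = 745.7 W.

J = π(d_o⁴ − d_i⁴)/32 = π(0.0493⁴ − 0.0347⁴)/32 = 4.376×10^-7 m⁴.
T_max = τ_allow·J/r = 8.14×10^7 × 4.376×10^-7 / 0.0246 = 1445 N·m.
ω = 214 rad/s, so P_max = T_max·ω = 3.092×10^5 W.

415 hp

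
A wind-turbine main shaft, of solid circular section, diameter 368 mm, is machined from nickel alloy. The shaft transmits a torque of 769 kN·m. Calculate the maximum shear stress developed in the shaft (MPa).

78.6 MPa

J = πd⁴/32 = π(0.368)⁴/32 = 1.800×10^-3 m⁴.
τ_max = T·r/J = 769000 × 0.184 / 1.800×10^-3 = 7.859×10^7 Pa.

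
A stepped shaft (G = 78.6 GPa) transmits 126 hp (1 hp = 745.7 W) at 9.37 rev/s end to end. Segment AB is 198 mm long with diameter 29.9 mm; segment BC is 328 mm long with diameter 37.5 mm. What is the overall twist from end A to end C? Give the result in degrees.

ω = 2π·9.37 = 58.87 rad/s, so T = P/ω = 126×745.7 / 58.87 = 1596 N·m.
J_AB = π(0.0299)⁴/32 = 7.85×10^-8 m⁴; J_BC = π(0.0375)⁴/32 = 1.94×10^-7 m⁴.
θ = (T/G)·Σ L_i/J_i = (1596/78.6×10⁹)·(0.198/7.85×10^-8 + 0.328/1.94×10^-7) = 0.08554 rad.

4.90°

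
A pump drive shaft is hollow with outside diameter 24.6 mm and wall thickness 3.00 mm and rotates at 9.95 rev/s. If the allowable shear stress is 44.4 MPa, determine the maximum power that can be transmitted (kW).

5.46 kW

J = π(d_o⁴ − d_i⁴)/32 = π(0.0246⁴ − 0.0186⁴)/32 = 2.420×10^-8 m⁴.
T_max = τ_allow·J/r = 4.44×10^7 × 2.420×10^-8 / 0.0123 = 87.37 N·m.
ω = 2π·9.95 = 62.52 rad/s, so P_max = T_max·ω = 5462 W.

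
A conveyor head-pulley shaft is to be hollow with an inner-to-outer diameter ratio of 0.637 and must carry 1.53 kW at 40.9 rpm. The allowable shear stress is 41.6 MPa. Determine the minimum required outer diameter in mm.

ω = 2π·40.9/60 = 4.283 rad/s, so T = P/ω = 1.53×10³ / 4.283 = 357.2 N·m.
For a hollow shaft with d_i/d_o = 0.637: τ_max = 16T/(π d_o³ (1−k⁴)), so d_o = [16T/(π τ_allow (1−k⁴))]^(1/3) = [16·357.2/(π·4.16×10^7·0.8354)]^(1/3) = 0.03741 m.

37.4 mm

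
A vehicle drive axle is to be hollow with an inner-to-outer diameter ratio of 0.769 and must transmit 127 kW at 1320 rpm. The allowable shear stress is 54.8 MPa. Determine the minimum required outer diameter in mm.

ω = 2π·1320/60 = 138.2 rad/s, so T = P/ω = 127×10³ / 138.2 = 918.8 N·m.
For a hollow shaft with d_i/d_o = 0.769: τ_max = 16T/(π d_o³ (1−k⁴)), so d_o = [16T/(π τ_allow (1−k⁴))]^(1/3) = [16·918.8/(π·5.48×10^7·0.6503)]^(1/3) = 0.05083 m.

50.8 mm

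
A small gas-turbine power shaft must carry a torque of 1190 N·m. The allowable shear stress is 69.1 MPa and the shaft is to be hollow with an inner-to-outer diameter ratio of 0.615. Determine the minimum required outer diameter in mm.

For a hollow shaft with d_i/d_o = 0.615: τ_max = 16T/(π d_o³ (1−k⁴)), so d_o = [16T/(π τ_allow (1−k⁴))]^(1/3) = [16·1190/(π·6.91×10^7·0.8569)]^(1/3) = 0.04678 m.

46.8 mm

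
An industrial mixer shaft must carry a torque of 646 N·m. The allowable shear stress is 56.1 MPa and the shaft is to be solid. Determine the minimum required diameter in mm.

For a solid shaft τ_max = 16T/(πd³), so d = (16T/(π τ_allow))^(1/3) = (16·646.0/(π·5.61×10^7))^(1/3) = 0.03885 m.

38.9 mm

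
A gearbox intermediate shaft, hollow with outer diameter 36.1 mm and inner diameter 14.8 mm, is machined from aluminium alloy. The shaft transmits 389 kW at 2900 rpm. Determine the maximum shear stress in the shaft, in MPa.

ω = 2π·2900/60 = 303.7 rad/s, so T = P/ω = 389×10³ / 303.7 = 1281 N·m.
J = π(d_o⁴ − d_i⁴)/32 = π(0.0361⁴ − 0.0148⁴)/32 = 1.620×10^-7 m⁴.
τ_max = T·r/J = 1281 × 0.0181 / 1.620×10^-7 = 1.427×10^8 Pa.

143 MPa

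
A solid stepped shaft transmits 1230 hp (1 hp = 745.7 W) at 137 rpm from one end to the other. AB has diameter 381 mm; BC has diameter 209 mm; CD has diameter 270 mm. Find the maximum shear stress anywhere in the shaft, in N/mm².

ω = 2π·137/60 = 14.35 rad/s, so T = P/ω = 1230×745.7 / 14.35 = 63930 N·m.
Under the same torque, τ_max = 16T/(πd³) is largest where d is smallest — segment BC (d = 209 mm).
τ_max = 16·63930/(π·(0.209)³) = 3.567×10^7 Pa.

35.7 N/mm²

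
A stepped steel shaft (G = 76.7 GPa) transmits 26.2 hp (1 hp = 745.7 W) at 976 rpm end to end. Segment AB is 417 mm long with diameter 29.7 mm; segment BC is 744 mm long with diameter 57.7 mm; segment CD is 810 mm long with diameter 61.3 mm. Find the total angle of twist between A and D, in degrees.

0.961°

ω = 2π·976/60 = 102.2 rad/s, so T = P/ω = 26.2×745.7 / 102.2 = 191.2 N·m.
J_AB = π(0.0297)⁴/32 = 7.64×10^-8 m⁴; J_BC = π(0.0577)⁴/32 = 1.09×10^-6 m⁴; J_CD = π(0.0613)⁴/32 = 1.39×10^-6 m⁴.
θ = (T/G)·Σ L_i/J_i = (191.2/76.7×10⁹)·(0.417/7.64×10^-8 + 0.744/1.09×10^-6 + 0.810/1.39×10^-6) = 0.01677 rad.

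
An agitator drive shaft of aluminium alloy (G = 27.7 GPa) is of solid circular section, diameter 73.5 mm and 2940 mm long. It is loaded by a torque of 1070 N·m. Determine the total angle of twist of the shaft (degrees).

J = πd⁴/32 = π(0.0735)⁴/32 = 2.865×10^-6 m⁴.
θ = T·L/(G·J) = 1070 × 2.94 / (27.7×10⁹ × 2.865×10^-6) = 0.03964 rad.

2.27°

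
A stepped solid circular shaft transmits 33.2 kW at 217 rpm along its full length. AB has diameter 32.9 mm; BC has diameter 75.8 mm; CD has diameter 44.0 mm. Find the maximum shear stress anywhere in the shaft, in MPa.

209 MPa

ω = 2π·217/60 = 22.72 rad/s, so T = P/ω = 33.2×10³ / 22.72 = 1461 N·m.
Under the same torque, τ_max = 16T/(πd³) is largest where d is smallest — segment AB (d = 32.9 mm).
τ_max = 16·1461/(π·(0.0329)³) = 2.089×10^8 Pa.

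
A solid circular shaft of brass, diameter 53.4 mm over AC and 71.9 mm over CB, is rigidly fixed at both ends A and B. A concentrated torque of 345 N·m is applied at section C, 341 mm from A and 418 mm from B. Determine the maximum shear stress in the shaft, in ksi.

0.499 ksi

Compatibility: T_A·a/J_AC = T_B·b/J_CB with T_A + T_B = T₀.
J_AC = 7.98×10^-7 m⁴, J_CB = 2.62×10^-6 m⁴, so T_A = T₀·(J_AC/a)/((J_AC/a)+(J_CB/b)) = 93.72 N·m, T_B = 251.3 N·m.
τ in each portion: τ_AC = 3.13×10^6 Pa, τ_CB = 3.44×10^6 Pa; maximum is in CB.
τ_max = T_CB·r/J = 251.3·0.0360/2.62×10^-6 = 3.443×10^6 Pa.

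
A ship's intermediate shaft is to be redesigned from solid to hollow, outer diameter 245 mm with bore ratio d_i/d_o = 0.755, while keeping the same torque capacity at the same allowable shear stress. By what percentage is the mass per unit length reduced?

44.1 %

Equal τ_max and T ⇒ the solid shaft needs d_s³ = d_o³(1−k⁴), so d_s = 245·(1−0.755⁴)^(1/3) = 214.9 mm.
Area ratio A_h/A_s = d_o²(1−k²)/d_s² = (1−k²)/(1−k⁴)^(2/3) = 0.5587.
Mass saving = 1 − 0.5587 = 44.1 %.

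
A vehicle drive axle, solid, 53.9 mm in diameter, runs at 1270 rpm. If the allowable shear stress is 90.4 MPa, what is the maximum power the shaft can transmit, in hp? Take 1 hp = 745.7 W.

496 hp

J = πd⁴/32 = π(0.0539)⁴/32 = 8.286×10^-7 m⁴.
T_max = τ_allow·J/r = 9.04×10^7 × 8.286×10^-7 / 0.0269 = 2779 N·m.
ω = 2π·1270/60 = 133.0 rad/s, so P_max = T_max·ω = 3.697×10^5 W.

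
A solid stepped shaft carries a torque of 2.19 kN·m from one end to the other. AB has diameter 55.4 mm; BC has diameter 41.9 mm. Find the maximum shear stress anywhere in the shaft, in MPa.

152 MPa

Under the same torque, τ_max = 16T/(πd³) is largest where d is smallest — segment BC (d = 41.9 mm).
τ_max = 16·2190/(π·(0.0419)³) = 1.516×10^8 Pa.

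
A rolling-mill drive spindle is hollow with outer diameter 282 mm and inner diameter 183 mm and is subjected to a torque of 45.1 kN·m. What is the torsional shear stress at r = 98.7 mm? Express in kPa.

8720 kPa

J = π(d_o⁴ − d_i⁴)/32 = π(0.282⁴ − 0.183⁴)/32 = 5.108×10^-4 m⁴.
Shear stress varies linearly with radius: τ = T·r/J = 45100 × 0.0987 / 5.108×10^-4 = 8.715×10^6 Pa.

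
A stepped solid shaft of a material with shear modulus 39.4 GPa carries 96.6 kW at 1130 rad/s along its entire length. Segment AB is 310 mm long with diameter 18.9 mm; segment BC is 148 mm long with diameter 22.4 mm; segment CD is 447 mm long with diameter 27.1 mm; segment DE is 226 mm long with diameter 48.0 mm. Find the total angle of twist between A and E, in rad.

0.0859 rad

ω = 1130 rad/s, so T = P/ω = 96.6×10³ / 1130 = 85.49 N·m.
J_AB = π(0.0189)⁴/32 = 1.25×10^-8 m⁴; J_BC = π(0.0224)⁴/32 = 2.47×10^-8 m⁴; J_CD = π(0.0271)⁴/32 = 5.30×10^-8 m⁴; J_DE = π(0.0480)⁴/32 = 5.21×10^-7 m⁴.
θ = (T/G)·Σ L_i/J_i = (85.49/39.4×10⁹)·(0.310/1.25×10^-8 + 0.148/2.47×10^-8 + 0.447/5.30×10^-8 + 0.226/5.21×10^-7) = 0.08594 rad.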